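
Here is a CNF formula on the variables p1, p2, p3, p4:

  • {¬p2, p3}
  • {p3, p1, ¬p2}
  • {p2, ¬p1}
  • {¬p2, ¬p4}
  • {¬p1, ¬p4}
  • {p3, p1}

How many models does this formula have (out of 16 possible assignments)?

Satisfying assignments:
  p1=0 p2=0 p3=1 p4=0
  p1=0 p2=0 p3=1 p4=1
  p1=0 p2=1 p3=1 p4=0
  p1=1 p2=1 p3=1 p4=0
That's 4 in total.

4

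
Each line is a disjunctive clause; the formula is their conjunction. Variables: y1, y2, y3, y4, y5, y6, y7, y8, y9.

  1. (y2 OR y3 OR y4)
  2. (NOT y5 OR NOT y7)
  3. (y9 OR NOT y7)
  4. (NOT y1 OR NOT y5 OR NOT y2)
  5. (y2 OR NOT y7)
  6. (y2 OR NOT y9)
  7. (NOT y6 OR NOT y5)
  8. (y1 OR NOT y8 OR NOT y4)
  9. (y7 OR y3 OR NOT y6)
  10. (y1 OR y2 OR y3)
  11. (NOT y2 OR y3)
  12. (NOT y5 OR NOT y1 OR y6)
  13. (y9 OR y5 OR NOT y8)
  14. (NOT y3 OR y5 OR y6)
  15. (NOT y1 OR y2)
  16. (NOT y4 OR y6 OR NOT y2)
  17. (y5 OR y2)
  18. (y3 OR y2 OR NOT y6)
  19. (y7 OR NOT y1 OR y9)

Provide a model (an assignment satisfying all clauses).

y1=F  y2=T  y3=T  y4=F  y5=T  y6=F  y7=F  y8=T  y9=T

Check each clause:
  1. (y3 OR y4 OR y2) — y2 is true.
  2. (NOT y7 OR NOT y5) — NOT y7 is true.
  3. (NOT y7 OR y9) — y9 is true.
  4. (NOT y5 OR NOT y2 OR NOT y1) — NOT y1 is true.
  5. (y2 OR NOT y7) — NOT y7 is true.
  6. (y2 OR NOT y9) — y2 is true.
  7. (NOT y5 OR NOT y6) — NOT y6 is true.
  8. (NOT y4 OR y1 OR NOT y8) — NOT y4 is true.
  9. (y7 OR NOT y6 OR y3) — NOT y6 is true.
  10. (y2 OR y1 OR y3) — y2 is true.
  11. (y3 OR NOT y2) — y3 is true.
  12. (NOT y5 OR NOT y1 OR y6) — NOT y1 is true.
  13. (NOT y8 OR y9 OR y5) — y9 is true.
  14. (y5 OR y6 OR NOT y3) — y5 is true.
  15. (NOT y1 OR y2) — y2 is true.
  16. (NOT y2 OR NOT y4 OR y6) — NOT y4 is true.
  17. (y2 OR y5) — y2 is true.
  18. (NOT y6 OR y3 OR y2) — y3 is true.
  19. (NOT y1 OR y7 OR y9) — y9 is true.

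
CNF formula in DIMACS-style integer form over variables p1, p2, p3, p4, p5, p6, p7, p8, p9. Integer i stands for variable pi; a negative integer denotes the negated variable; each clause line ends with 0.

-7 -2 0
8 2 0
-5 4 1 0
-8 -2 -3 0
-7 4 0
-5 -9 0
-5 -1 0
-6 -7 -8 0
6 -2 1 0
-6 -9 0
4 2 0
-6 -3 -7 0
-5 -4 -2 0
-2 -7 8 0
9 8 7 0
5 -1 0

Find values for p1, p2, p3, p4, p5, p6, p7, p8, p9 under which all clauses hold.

p1 = False  p2 = False  p3 = False  p4 = True  p5 = True  p6 = False  p7 = False  p8 = True  p9 = False

Pure literal: p3 appears only negated; assign p3 = False.
Branch on p1: take p1 = False.
The remaining clauses are satisfied by p2 = False, p4 = True, p5 = True, p6 = False, p7 = False, p8 = True, p9 = False.
Every clause has at least one true literal under this assignment.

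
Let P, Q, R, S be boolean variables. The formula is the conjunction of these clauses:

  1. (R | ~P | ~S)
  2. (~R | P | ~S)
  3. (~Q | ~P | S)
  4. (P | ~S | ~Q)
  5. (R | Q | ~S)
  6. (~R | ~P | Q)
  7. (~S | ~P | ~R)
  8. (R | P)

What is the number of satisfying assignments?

Satisfying assignments:
  P=0 Q=0 R=1 S=0
  P=0 Q=1 R=1 S=0
  P=1 Q=0 R=0 S=0
Count: 3.

3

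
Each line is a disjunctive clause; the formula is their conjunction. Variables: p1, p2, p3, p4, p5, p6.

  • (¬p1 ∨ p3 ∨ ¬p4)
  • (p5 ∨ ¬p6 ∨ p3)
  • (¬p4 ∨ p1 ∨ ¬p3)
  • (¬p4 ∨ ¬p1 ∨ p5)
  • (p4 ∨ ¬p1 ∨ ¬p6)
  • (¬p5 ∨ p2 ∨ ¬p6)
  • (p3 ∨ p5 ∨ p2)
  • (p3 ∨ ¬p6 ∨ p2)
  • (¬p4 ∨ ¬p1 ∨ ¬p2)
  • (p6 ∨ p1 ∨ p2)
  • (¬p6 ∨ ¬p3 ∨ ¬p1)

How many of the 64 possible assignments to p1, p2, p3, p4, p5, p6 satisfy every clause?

19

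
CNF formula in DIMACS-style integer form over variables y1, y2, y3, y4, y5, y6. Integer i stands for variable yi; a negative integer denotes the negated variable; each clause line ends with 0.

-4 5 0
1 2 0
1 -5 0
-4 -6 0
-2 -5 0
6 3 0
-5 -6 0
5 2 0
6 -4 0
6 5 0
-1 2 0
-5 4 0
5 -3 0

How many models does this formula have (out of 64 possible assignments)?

2

Satisfying assignments:
  y1=F y2=T y3=F y4=F y5=F y6=T
  y1=T y2=T y3=F y4=F y5=F y6=T
Count: 2.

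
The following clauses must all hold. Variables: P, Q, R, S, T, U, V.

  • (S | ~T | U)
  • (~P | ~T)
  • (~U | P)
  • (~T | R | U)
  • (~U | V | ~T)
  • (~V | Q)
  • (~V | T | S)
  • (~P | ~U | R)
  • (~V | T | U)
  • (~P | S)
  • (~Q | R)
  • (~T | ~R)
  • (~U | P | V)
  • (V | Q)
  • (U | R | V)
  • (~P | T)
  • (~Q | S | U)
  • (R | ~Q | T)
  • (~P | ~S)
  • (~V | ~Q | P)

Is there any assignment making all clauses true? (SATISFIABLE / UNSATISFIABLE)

Try P = False.
  then U is forced to False.
Branch on Q: take Q = True.
  then R is forced to True.
  then T is forced to False.
  then V is forced to False.
  then S is forced to True.
So P = False, Q = True, R = True, S = True, T = False, U = False, V = False is a satisfying assignment.

SATISFIABLE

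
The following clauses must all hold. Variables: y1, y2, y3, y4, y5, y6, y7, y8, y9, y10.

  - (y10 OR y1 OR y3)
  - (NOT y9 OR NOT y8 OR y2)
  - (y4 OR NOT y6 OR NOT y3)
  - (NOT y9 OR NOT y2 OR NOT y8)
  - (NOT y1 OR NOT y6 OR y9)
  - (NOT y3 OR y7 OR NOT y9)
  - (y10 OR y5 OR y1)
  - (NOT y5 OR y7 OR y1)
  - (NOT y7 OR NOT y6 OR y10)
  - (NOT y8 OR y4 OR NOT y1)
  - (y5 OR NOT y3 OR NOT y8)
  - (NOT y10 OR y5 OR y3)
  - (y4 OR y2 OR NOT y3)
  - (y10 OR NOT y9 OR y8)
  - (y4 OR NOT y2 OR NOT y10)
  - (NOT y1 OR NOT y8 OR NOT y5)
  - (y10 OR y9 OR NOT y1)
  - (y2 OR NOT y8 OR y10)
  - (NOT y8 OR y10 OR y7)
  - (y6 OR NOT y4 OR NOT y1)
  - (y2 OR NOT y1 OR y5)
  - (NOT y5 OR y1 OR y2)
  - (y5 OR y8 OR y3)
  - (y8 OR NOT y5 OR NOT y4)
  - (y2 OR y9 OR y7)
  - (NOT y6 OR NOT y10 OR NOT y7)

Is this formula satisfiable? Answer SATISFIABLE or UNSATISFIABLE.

SATISFIABLE

Try y1 = False.
Set y2 = True and propagate.
The remaining clauses are satisfied by y3 = True, y4 = True, y5 = False, y6 = False, y7 = True, y8 = False, y9 = False, y10 = True.
So y1 = False  y2 = True  y3 = True  y4 = True  y5 = False  y6 = False  y7 = True  y8 = False  y9 = False  y10 = True is a satisfying assignment.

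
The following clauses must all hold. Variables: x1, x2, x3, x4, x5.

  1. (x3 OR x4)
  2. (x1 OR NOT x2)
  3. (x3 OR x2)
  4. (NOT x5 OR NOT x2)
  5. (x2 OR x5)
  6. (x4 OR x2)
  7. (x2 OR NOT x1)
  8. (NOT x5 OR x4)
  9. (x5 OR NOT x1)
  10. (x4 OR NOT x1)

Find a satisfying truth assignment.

x1 = F, x2 = F, x3 = T, x4 = T, x5 = T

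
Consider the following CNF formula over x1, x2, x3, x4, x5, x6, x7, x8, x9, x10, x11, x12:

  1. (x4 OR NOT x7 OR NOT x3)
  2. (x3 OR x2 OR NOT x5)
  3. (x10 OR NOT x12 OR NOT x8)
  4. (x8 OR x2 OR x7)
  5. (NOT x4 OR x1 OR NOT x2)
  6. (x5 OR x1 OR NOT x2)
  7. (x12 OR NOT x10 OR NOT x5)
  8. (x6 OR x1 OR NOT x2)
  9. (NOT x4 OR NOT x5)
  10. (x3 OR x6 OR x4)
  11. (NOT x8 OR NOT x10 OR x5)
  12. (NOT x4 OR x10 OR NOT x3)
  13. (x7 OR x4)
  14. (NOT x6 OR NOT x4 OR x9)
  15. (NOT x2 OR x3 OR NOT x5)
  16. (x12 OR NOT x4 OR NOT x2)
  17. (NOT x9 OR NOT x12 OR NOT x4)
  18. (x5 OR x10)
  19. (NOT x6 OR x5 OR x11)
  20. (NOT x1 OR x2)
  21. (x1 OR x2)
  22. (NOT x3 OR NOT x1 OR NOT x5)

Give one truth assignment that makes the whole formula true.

x1 = T  x2 = T  x3 = F  x4 = F  x5 = F  x6 = T  x7 = T  x8 = F  x9 = T  x10 = T  x11 = T  x12 = F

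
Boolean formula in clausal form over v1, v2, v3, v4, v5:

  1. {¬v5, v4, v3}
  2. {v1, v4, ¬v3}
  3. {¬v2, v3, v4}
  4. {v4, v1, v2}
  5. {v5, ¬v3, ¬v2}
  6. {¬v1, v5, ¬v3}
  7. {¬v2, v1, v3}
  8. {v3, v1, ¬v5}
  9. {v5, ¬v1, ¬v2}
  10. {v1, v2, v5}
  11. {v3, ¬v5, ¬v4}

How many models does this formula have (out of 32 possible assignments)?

8

Split on v3, then v1.
  v3=T, v1=T: remaining (v2,v4,v5) ∈ {(F,F,T); (F,T,T); (T,F,T); (T,T,T)} — 4.
  v3=T, v1=F: remaining (v2,v4,v5) ∈ {(F,T,T); (T,T,T)} — 2.
  v3=F, v1=T: remaining (v2,v4,v5) ∈ {(F,F,F); (F,T,F)} — 2.
  v3=F, v1=F: a clause becomes empty — 0.
Total: 4 + 2 + 2 + 0 = 8.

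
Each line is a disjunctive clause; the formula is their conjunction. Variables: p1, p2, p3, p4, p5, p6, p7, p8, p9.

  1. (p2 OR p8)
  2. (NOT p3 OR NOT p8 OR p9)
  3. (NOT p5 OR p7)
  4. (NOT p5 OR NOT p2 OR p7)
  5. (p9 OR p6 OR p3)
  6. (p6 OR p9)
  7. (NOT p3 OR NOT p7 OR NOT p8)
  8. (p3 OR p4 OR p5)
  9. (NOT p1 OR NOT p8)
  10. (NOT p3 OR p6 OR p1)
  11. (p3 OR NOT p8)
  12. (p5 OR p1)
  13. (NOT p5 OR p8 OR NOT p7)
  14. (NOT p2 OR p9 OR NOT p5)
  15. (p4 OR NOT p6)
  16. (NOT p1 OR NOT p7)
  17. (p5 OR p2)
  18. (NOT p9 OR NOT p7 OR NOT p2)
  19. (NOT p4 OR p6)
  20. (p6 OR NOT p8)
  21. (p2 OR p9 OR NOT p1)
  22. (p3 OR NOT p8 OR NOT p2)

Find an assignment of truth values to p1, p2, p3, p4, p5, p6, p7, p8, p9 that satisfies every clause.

p1=1, p2=1, p3=1, p4=1, p5=0, p6=1, p7=0, p8=0, p9=0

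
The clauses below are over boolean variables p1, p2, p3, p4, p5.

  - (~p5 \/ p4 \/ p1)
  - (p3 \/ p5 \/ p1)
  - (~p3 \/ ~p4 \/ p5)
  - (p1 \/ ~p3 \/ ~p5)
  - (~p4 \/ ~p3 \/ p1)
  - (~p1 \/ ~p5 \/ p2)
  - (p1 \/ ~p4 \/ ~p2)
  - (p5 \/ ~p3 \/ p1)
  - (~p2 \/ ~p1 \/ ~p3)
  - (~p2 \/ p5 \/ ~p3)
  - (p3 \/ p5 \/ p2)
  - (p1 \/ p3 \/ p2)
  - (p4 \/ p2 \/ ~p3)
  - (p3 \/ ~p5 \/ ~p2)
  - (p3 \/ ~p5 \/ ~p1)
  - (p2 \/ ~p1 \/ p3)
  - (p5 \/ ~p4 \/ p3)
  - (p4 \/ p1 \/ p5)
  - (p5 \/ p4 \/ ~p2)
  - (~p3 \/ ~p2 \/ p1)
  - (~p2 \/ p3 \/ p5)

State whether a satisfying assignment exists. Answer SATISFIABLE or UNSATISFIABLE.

p3 = True:
  p1 = True:
    propagation gives p2=False, p5=False, p4=False; an empty clause results — contradiction.
  p1 = False:
    propagation gives p5=False; an empty clause results — contradiction.
p3 = False:
  p5 = True:
    propagation gives p2=False, p1=False; an empty clause results — contradiction.
  p5 = False:
    propagation gives p1=True, p2=True; an empty clause results — contradiction.
Every branch closes, so no satisfying assignment exists.

UNSATISFIABLE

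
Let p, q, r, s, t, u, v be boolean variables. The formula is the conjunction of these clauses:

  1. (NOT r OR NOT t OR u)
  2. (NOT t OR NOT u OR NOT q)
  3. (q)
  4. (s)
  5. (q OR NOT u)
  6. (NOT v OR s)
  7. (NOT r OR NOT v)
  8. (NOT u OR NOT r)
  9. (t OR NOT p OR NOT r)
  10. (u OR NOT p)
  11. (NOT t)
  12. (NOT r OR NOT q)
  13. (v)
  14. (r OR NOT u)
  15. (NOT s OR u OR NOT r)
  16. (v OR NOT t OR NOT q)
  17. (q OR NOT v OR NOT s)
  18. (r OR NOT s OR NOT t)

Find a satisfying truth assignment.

Unit propagation: (q) forces q = True.
(s) is a unit clause, so s = True.
The clause (NOT t) is unit: t must be False.
The clause (NOT r) is unit: r must be False.
(v) is a unit clause, so v = True.
The clause (NOT u) is unit: u must be False.
The clause (NOT p) is unit: p must be False.
Every clause has at least one true literal under this assignment.

p=0  q=1  r=0  s=1  t=0  u=0  v=1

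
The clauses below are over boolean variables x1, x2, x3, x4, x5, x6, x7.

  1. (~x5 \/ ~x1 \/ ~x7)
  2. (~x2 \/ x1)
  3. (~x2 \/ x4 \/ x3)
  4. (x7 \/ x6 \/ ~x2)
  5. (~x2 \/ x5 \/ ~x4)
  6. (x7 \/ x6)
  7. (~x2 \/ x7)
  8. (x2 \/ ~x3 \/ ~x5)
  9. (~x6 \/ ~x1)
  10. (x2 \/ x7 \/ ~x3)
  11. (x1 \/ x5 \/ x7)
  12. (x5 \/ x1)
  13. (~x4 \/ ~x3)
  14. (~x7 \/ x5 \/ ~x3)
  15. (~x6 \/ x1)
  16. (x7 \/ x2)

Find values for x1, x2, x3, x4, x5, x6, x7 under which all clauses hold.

x1=T  x2=F  x3=F  x4=F  x5=F  x6=F  x7=T

Check each clause:
  1. (~x5 \/ ~x7 \/ ~x1) — ~x5 is true.
  2. (x1 \/ ~x2) — x1 is true.
  3. (x4 \/ ~x2 \/ x3) — ~x2 is true.
  4. (x7 \/ x6 \/ ~x2) — ~x2 is true.
  5. (x5 \/ ~x4 \/ ~x2) — ~x4 is true.
  6. (x6 \/ x7) — x7 is true.
  7. (~x2 \/ x7) — ~x2 is true.
  8. (x2 \/ ~x5 \/ ~x3) — ~x5 is true.
  9. (~x1 \/ ~x6) — ~x6 is true.
  10. (x7 \/ ~x3 \/ x2) — ~x3 is true.
  11. (x1 \/ x7 \/ x5) — x1 is true.
  12. (x1 \/ x5) — x1 is true.
  13. (~x3 \/ ~x4) — ~x4 is true.
  14. (x5 \/ ~x3 \/ ~x7) — ~x3 is true.
  15. (~x6 \/ x1) — x1 is true.
  16. (x2 \/ x7) — x7 is true.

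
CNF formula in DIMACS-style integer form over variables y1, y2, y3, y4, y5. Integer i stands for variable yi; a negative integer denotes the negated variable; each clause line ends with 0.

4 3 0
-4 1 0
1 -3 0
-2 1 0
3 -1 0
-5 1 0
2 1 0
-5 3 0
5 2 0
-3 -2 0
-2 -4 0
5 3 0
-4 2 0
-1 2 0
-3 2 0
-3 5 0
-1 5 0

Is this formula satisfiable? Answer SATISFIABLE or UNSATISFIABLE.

UNSATISFIABLE

y1 = True:
  propagation gives y3=True, y2=False; an empty clause results — contradiction.
y1 = False:
  propagation gives y4=False, y3=True; an empty clause results — contradiction.
Every branch closes, so no satisfying assignment exists.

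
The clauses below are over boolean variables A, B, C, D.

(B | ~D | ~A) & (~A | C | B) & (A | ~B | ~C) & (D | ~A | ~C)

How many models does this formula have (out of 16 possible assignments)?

Split on A, then B.
  A=1, B=1: remaining (C,D) ∈ {(0,0); (0,1); (1,1)} — 3.
  A=1, B=0: a clause becomes empty — 0.
  A=0, B=1: remaining (C,D) ∈ {(0,0); (0,1)} — 2.
  A=0, B=0: remaining (C,D) ∈ {(0,0); (0,1); (1,0); (1,1)} — 4.
Total: 3 + 0 + 2 + 4 = 9.

9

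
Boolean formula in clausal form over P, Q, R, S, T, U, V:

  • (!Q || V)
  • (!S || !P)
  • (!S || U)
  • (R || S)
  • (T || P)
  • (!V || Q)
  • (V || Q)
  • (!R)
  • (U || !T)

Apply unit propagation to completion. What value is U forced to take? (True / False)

True

(!R) is a unit clause: R = False.
In (S || R), R is now false; S must hold, so S = True.
(!P || !S): since S = True, the clause reduces to (!P). P = False.
(U || !S): since S = True, the clause reduces to (U). U = True.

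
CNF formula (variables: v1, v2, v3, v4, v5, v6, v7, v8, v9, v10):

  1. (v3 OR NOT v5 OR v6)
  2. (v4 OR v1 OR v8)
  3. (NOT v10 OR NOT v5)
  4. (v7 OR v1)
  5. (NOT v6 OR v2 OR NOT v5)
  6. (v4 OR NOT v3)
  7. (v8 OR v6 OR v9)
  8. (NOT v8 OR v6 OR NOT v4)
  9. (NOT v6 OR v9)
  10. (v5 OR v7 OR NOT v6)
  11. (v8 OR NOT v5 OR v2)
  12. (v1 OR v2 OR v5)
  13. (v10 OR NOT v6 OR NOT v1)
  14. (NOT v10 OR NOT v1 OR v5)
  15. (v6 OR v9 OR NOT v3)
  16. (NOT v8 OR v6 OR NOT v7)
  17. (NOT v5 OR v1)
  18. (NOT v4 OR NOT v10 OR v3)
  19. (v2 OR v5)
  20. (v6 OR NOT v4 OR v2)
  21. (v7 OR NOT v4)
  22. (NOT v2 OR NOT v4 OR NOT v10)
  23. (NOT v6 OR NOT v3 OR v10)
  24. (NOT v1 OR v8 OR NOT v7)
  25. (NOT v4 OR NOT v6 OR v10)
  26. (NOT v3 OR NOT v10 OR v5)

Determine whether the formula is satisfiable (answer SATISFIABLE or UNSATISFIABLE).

SATISFIABLE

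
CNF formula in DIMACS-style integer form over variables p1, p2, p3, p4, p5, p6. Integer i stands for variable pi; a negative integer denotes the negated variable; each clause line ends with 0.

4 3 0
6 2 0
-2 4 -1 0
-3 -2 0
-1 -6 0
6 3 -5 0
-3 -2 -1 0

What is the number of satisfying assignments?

Case analysis on p2 and p3:
  p2=T, p3=T: a clause becomes empty — 0.
  p2=T, p3=F: remaining (p1,p4,p5,p6) ∈ {(F,T,F,F); (F,T,F,T); (F,T,T,T); (T,T,F,F)} — 4.
  p2=F, p3=T: remaining (p1,p4,p5,p6) ∈ {(F,F,F,T); (F,F,T,T); (F,T,F,T); (F,T,T,T)} — 4.
  p2=F, p3=F: remaining (p1,p4,p5,p6) ∈ {(F,T,F,T); (F,T,T,T)} — 2.
Total: 0 + 4 + 4 + 2 = 10.

10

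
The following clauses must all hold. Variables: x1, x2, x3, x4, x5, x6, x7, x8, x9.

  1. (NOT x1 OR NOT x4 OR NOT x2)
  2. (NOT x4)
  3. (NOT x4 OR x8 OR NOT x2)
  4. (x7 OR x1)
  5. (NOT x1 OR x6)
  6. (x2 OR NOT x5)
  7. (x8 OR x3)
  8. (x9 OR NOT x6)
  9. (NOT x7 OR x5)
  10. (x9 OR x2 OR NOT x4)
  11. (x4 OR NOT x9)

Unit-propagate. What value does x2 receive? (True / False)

True

Unit clause (NOT x4) sets x4 = False.
In (NOT x9 OR x4), x4 is now false; NOT x9 must hold, so x9 = False.
In (NOT x6 OR x9), x9 is now false; NOT x6 must hold, so x6 = False.
In (x6 OR NOT x1), x6 is now false; NOT x1 must hold, so x1 = False.
In (x7 OR x1), x1 is now false; x7 must hold, so x7 = True.
(x5 OR NOT x7) with x7 = True leaves only x5, so x5 = True.
In (x2 OR NOT x5), NOT x5 is now false; x2 must hold, so x2 = True.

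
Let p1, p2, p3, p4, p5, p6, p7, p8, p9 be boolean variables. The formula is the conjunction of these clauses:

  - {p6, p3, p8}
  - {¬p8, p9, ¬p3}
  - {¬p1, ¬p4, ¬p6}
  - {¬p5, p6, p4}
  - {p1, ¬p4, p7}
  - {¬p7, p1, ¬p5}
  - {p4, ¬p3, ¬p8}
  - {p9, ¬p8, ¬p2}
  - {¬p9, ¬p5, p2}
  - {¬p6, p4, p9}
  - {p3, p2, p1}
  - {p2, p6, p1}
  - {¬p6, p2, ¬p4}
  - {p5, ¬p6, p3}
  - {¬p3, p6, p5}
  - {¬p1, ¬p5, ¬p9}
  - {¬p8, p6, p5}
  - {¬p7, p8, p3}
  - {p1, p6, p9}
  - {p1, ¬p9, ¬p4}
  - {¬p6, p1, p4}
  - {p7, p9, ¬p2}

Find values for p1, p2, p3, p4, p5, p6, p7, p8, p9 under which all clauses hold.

Branch on p1: take p1 = True.
Branch on p2: take p2 = False.
For the remaining variables, p3 = False, p4 = True, p5 = True, p6 = False, p7 = False, p8 = True, p9 = False works.

p1 = T, p2 = F, p3 = F, p4 = T, p5 = T, p6 = F, p7 = F, p8 = T, p9 = F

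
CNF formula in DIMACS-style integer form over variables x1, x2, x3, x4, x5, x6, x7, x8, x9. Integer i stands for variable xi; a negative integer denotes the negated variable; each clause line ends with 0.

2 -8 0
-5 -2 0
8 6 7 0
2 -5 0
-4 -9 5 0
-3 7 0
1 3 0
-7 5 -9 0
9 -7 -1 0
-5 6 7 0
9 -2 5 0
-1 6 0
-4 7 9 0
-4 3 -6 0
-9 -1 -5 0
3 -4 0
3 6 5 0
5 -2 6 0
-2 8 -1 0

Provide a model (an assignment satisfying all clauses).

x1=F, x2=F, x3=T, x4=F, x5=F, x6=T, x7=T, x8=F, x9=F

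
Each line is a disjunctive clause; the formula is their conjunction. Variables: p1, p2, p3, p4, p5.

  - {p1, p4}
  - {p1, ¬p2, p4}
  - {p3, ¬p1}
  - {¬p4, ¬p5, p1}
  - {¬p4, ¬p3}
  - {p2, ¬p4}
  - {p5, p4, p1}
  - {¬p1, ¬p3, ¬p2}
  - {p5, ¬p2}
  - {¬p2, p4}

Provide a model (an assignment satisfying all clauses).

Try p1 = True.
  then p3 is forced to True.
  then p4 is forced to False.
  then p2 is forced to False.
p5 is now unconstrained; take p5 = True.

p1 = T, p2 = F, p3 = T, p4 = F, p5 = T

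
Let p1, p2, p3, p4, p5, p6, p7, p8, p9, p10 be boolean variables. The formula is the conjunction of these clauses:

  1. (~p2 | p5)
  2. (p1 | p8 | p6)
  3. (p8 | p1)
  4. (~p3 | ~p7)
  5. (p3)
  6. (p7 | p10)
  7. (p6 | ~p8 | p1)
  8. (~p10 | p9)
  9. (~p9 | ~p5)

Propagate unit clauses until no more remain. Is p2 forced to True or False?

False

(p3) is a unit clause: p3 = True.
(~p7 | ~p3): since p3 = True, the clause reduces to (~p7). p7 = False.
(p10 | p7) with p7 = False leaves only p10, so p10 = True.
(~p10 | p9) with p10 = True leaves only p9, so p9 = True.
In (~p9 | ~p5), ~p9 is now false; ~p5 must hold, so p5 = False.
(p5 | ~p2): since p5 = False, the clause reduces to (~p2). p2 = False.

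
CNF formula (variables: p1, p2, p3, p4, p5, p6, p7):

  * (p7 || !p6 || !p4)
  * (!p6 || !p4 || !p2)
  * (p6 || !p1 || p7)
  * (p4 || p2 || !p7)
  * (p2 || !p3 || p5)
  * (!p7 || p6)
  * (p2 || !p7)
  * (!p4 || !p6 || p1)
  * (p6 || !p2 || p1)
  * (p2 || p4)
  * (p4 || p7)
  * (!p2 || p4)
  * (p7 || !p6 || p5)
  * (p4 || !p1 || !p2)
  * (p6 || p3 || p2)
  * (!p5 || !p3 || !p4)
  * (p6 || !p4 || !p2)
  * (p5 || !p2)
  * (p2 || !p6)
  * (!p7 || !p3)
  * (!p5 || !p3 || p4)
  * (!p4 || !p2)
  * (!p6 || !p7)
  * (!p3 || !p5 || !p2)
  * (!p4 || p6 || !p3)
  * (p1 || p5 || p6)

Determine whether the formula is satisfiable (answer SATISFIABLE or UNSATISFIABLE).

p2 = True:
  propagation gives p4=True; an empty clause results — contradiction.
p2 = False:
  propagation gives p7=False, p4=True, p6=False, p1=False; an empty clause results — contradiction.
Every branch closes, so no satisfying assignment exists.

UNSATISFIABLE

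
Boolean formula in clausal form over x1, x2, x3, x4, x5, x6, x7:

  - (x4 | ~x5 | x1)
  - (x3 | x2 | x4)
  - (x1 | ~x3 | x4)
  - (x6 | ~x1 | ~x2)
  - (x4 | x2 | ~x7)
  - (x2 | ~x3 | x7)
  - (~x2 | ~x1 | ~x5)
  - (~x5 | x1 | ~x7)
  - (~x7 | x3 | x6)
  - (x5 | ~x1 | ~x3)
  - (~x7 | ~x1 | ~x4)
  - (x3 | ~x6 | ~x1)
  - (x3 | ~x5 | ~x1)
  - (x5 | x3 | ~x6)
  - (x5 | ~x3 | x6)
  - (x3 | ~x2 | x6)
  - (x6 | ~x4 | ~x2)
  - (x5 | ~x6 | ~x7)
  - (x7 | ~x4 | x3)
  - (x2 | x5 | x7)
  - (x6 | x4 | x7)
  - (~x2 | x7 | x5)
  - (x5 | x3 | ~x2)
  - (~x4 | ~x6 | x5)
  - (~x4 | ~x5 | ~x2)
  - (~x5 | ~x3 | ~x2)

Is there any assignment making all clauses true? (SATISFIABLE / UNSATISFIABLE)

UNSATISFIABLE

x5 = True:
  x2 = True:
    propagation gives x1=False, x4=True; an empty clause results — contradiction.
  x2 = False:
    x3 = True:
      propagation gives x7=True, x4=True, x1=True; contradiction.
    x3 = False:
      propagation gives x4=True, x1=False, x7=False; contradiction.
x5 = False:
  x3 = True:
    propagation gives x1=False, x4=True, x6=True; an empty clause results — contradiction.
  x3 = False:
    propagation gives x6=False, x7=False, x2=False; an empty clause results — contradiction.
Every branch closes, so no satisfying assignment exists.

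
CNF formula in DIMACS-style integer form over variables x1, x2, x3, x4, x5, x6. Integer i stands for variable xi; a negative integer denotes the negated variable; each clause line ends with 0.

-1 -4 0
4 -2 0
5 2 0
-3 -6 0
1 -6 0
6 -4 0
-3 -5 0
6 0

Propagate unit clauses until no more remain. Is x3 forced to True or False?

(x6) stands alone — x6 = True.
In (~x3 \/ ~x6), ~x6 is now false; ~x3 must hold, so x3 = False.

False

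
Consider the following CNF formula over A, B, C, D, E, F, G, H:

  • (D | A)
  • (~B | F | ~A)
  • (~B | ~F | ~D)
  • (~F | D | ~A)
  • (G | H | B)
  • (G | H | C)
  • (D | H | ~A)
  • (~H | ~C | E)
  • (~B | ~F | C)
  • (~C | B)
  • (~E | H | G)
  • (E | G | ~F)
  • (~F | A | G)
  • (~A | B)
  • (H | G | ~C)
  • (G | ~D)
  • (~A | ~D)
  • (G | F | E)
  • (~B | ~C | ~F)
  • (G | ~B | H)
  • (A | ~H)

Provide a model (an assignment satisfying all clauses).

A = F, B = T, C = T, D = T, E = F, F = F, G = T, H = F

G occurs only positively in the remaining clauses — set G = True.
Try A = False.
  then D is forced to True.
  then H is forced to False.
The remaining clauses are satisfied by B = True, C = True, E = False, F = False.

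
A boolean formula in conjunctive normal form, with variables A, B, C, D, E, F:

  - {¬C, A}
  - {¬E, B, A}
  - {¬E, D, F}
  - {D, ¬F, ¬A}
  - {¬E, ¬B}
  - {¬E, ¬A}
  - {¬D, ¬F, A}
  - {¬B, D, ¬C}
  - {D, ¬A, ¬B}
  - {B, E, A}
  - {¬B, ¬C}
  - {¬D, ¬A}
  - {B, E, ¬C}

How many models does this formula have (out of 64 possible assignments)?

Satisfying assignments:
  A=F B=T C=F D=F E=F F=F
  A=F B=T C=F D=F E=F F=T
  A=F B=T C=F D=T E=F F=F
  A=T B=F C=F D=F E=F F=F
That's 4 in total.

4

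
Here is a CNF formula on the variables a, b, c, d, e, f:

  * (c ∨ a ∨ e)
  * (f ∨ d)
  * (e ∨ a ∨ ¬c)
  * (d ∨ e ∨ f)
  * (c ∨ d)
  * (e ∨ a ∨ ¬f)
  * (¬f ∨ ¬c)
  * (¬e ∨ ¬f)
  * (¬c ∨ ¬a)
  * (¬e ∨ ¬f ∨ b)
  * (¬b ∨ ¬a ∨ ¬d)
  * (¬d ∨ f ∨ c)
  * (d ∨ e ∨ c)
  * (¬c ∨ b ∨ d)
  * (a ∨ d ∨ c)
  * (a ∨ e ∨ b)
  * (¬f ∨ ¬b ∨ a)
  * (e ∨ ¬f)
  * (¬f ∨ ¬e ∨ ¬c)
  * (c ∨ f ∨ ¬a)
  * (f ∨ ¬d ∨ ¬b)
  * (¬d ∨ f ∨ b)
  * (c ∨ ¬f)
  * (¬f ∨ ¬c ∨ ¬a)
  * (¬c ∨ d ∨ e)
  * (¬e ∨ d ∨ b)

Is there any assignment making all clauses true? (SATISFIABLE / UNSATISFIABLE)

f = True:
  propagation gives c=False; an empty clause results — contradiction.
f = False:
  propagation gives d=True, c=True, a=False, e=True; an empty clause results — contradiction.
Every branch closes, so no satisfying assignment exists.

UNSATISFIABLE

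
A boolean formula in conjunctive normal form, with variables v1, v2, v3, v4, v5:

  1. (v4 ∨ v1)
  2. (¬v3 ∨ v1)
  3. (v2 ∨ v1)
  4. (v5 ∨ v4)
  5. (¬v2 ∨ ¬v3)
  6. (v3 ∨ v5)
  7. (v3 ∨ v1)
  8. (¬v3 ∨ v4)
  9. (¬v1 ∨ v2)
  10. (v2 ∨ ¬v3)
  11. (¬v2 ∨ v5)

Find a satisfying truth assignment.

v1=T, v2=T, v3=F, v4=T, v5=T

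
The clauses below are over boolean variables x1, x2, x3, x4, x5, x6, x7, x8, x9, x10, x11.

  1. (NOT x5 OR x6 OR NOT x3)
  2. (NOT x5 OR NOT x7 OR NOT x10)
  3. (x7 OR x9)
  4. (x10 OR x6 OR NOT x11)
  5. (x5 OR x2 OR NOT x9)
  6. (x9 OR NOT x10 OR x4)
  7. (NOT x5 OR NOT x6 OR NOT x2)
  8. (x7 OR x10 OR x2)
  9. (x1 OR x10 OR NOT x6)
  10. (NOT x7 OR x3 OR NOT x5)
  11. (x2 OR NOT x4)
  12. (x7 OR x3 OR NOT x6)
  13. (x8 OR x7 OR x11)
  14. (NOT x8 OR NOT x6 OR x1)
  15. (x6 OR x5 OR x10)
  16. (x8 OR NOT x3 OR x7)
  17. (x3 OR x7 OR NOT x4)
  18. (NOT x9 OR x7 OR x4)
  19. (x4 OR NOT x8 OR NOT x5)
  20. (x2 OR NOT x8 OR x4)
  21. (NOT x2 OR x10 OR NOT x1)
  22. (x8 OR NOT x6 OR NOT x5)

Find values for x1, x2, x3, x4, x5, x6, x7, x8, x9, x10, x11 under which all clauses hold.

Set x1 = False and propagate.
The remaining clauses are satisfied by x2 = True, x3 = True, x4 = False, x5 = False, x6 = True, x7 = True, x8 = False, x9 = True, x10 = True, x11 = True.
Every clause has at least one true literal under this assignment.

x1 = False, x2 = True, x3 = True, x4 = False, x5 = False, x6 = True, x7 = True, x8 = False, x9 = True, x10 = True, x11 = True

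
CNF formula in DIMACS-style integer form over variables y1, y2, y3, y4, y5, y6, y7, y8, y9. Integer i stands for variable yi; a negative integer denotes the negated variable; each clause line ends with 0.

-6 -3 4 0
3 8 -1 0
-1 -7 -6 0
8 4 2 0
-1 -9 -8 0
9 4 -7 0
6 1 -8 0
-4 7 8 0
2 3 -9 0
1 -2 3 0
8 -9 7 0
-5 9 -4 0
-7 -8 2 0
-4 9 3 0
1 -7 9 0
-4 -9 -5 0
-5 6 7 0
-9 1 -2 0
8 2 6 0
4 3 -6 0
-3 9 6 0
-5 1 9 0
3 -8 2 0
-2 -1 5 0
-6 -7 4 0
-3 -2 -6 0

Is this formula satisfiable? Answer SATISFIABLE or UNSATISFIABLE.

Try y1 = False.
Try y2 = False.
Set y3 = True and propagate.
For the remaining variables, y4 = True, y5 = False, y6 = True, y7 = False, y8 = True, y9 = True works.
Every clause has at least one true literal under this assignment.
So y1 = 0, y2 = 0, y3 = 1, y4 = 1, y5 = 0, y6 = 1, y7 = 0, y8 = 1, y9 = 1 is a satisfying assignment.

SATISFIABLE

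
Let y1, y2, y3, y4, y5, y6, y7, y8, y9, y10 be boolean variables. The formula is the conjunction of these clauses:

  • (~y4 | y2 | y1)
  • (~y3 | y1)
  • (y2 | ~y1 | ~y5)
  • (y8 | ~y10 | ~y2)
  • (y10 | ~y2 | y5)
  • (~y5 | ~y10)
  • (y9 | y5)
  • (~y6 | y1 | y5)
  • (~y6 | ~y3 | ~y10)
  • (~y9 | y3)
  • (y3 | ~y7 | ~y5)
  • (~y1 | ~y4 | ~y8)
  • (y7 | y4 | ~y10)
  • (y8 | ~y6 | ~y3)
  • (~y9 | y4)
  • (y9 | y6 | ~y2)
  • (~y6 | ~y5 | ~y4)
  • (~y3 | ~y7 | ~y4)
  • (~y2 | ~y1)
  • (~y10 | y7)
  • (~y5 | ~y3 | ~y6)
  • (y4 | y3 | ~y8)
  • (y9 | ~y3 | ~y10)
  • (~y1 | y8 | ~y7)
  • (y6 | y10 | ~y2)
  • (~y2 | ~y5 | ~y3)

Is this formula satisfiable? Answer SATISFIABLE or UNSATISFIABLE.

SATISFIABLE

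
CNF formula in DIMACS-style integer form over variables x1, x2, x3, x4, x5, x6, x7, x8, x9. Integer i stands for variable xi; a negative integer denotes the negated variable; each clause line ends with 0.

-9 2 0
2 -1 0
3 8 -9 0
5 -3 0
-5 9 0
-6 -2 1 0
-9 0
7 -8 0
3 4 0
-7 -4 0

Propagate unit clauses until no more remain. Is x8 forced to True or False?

False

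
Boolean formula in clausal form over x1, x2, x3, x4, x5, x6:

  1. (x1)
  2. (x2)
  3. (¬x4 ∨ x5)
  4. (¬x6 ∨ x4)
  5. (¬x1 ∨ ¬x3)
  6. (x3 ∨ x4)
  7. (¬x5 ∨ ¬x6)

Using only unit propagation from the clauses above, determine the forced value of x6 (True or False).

False

(x1) stands alone — x1 = True.
(x2) stands alone — x2 = True.
(¬x3 ∨ ¬x1): since x1 = True, the clause reduces to (¬x3). x3 = False.
(x3 ∨ x4): since x3 = False, the clause reduces to (x4). x4 = True.
In (¬x4 ∨ x5), ¬x4 is now false; x5 must hold, so x5 = True.
(¬x6 ∨ ¬x5) with x5 = True leaves only ¬x6, so x6 = False.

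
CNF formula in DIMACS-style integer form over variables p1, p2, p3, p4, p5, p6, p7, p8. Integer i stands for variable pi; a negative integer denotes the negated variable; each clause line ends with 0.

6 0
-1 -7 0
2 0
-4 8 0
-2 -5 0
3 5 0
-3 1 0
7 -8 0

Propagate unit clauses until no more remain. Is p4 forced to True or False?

Unit clause (p6) sets p6 = True.
(p2) stands alone — p2 = True.
From (~p5 | ~p2) and p2 = True: p5 = False.
(p3 | p5) with p5 = False leaves only p3, so p3 = True.
(~p3 | p1) with p3 = True leaves only p1, so p1 = True.
(~p1 | ~p7) with p1 = True leaves only ~p7, so p7 = False.
(p7 | ~p8) with p7 = False leaves only ~p8, so p8 = False.
(p8 | ~p4): since p8 = False, the clause reduces to (~p4). p4 = False.

False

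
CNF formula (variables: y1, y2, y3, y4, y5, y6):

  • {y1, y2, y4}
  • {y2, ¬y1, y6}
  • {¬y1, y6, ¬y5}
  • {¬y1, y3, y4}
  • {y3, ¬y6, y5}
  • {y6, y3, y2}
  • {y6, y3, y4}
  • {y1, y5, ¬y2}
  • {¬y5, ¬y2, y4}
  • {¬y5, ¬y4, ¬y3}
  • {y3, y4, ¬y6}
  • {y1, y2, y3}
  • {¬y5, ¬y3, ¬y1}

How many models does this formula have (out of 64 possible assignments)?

Case analysis on y3 and y1:
  y3=1, y1=1: y4 free; 3 ways for (y2,y5,y6) × 2^1 = 6.
  y3=1, y1=0: remaining (y2,y4,y5,y6) ∈ {(0,1,0,0); (0,1,0,1)} — 2.
  y3=0, y1=1: remaining (y2,y4,y5,y6) ∈ {(0,1,1,1); (1,1,0,0); (1,1,1,1)} — 3.
  y3=0, y1=0: remaining (y2,y4,y5,y6) ∈ {(1,1,1,0); (1,1,1,1)} — 2.
Total: 6 + 2 + 3 + 2 = 13.

13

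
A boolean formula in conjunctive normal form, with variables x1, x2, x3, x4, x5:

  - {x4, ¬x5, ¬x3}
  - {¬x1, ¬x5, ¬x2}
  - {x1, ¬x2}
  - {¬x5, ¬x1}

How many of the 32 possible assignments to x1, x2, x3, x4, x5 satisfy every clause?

15

Split on x1, then x5.
  x1=T, x5=T: a clause becomes empty — 0.
  x1=T, x5=F: x2, x3, x4 free → 2^3 = 8.
  x1=F, x5=T: remaining (x2,x3,x4) ∈ {(F,F,F); (F,F,T); (F,T,T)} — 3.
  x1=F, x5=F: remaining (x2,x3,x4) ∈ {(F,F,F); (F,F,T); (F,T,F); (F,T,T)} — 4.
Total: 0 + 8 + 3 + 4 = 15.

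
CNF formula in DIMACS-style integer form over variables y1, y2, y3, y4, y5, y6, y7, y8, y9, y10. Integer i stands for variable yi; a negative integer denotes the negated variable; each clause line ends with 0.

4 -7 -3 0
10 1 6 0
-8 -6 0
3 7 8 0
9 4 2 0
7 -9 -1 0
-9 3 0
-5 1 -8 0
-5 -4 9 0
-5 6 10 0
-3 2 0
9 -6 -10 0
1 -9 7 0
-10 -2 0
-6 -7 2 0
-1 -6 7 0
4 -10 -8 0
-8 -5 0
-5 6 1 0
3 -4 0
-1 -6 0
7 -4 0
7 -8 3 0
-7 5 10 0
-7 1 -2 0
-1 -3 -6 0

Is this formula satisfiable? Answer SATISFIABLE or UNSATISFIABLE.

SATISFIABLE

Branch on y1: take y1 = True.
  then y6 is forced to False.
For the remaining variables, y2 = True, y3 = True, y4 = False, y5 = False, y7 = False, y8 = True, y9 = False, y10 = False works.
So y1=True, y2=True, y3=True, y4=False, y5=False, y6=False, y7=False, y8=True, y9=False, y10=False is a satisfying assignment.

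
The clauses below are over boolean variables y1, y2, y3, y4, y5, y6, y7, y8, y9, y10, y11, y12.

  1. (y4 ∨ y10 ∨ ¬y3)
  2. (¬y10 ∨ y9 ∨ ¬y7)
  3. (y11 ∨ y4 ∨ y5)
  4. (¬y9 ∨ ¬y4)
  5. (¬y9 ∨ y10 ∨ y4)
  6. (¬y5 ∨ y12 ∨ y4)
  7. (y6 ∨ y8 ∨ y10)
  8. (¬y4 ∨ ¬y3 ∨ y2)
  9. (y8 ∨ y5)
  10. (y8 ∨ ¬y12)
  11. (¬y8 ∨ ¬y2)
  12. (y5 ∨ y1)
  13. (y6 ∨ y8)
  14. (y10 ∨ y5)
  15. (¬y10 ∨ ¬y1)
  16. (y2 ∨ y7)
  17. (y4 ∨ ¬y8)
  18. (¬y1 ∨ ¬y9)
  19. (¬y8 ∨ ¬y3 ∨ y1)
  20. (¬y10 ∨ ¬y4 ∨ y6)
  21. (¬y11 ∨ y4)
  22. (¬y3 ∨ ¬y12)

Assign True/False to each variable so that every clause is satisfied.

y1 = F, y2 = T, y3 = T, y4 = T, y5 = T, y6 = T, y7 = T, y8 = F, y9 = F, y10 = F, y11 = T, y12 = F

Pure literal: y6 appears only positively; assign y6 = True.
Try y1 = False.
  then y5 is forced to True.
The remaining clauses are satisfied by y2 = True, y3 = True, y4 = True, y7 = True, y8 = False, y9 = False, y10 = False, y11 = True, y12 = False.
Every clause has at least one true literal under this assignment.
Check each clause:
  1. (y4 ∨ y10 ∨ ¬y3) — y4 is true.
  2. (¬y7 ∨ ¬y10 ∨ y9) — ¬y10 is true.
  3. (y4 ∨ y11 ∨ y5) — y11 is true.
  4. (¬y9 ∨ ¬y4) — ¬y9 is true.
  5. (y4 ∨ ¬y9 ∨ y10) — y4 is true.
  6. (y4 ∨ ¬y5 ∨ y12) — y4 is true.
  7. (y6 ∨ y10 ∨ y8) — y6 is true.
  8. (¬y4 ∨ y2 ∨ ¬y3) — y2 is true.
  9. (y5 ∨ y8) — y5 is true.
  10. (¬y12 ∨ y8) — ¬y12 is true.
  11. (¬y2 ∨ ¬y8) — ¬y8 is true.
  12. (y1 ∨ y5) — y5 is true.
  13. (y6 ∨ y8) — y6 is true.
  14. (y5 ∨ y10) — y5 is true.
  15. (¬y1 ∨ ¬y10) — ¬y10 is true.
  16. (y2 ∨ y7) — y2 is true.
  17. (y4 ∨ ¬y8) — ¬y8 is true.
  18. (¬y9 ∨ ¬y1) — ¬y1 is true.
  19. (¬y3 ∨ y1 ∨ ¬y8) — ¬y8 is true.
  20. (¬y4 ∨ ¬y10 ∨ y6) — y6 is true.
  21. (y4 ∨ ¬y11) — y4 is true.
  22. (¬y3 ∨ ¬y12) — ¬y12 is true.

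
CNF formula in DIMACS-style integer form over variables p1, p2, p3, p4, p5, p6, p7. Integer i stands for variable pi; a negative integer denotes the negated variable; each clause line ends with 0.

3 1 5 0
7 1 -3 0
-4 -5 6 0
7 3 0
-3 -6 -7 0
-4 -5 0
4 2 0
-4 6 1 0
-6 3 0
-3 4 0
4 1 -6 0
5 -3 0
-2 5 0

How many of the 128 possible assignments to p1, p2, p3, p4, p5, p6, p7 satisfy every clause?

The models are:
  p1=F p2=T p3=F p4=F p5=T p6=F p7=T
  p1=T p2=F p3=F p4=T p5=F p6=F p7=T
  p1=T p2=T p3=F p4=F p5=T p6=F p7=T
Count: 3.

3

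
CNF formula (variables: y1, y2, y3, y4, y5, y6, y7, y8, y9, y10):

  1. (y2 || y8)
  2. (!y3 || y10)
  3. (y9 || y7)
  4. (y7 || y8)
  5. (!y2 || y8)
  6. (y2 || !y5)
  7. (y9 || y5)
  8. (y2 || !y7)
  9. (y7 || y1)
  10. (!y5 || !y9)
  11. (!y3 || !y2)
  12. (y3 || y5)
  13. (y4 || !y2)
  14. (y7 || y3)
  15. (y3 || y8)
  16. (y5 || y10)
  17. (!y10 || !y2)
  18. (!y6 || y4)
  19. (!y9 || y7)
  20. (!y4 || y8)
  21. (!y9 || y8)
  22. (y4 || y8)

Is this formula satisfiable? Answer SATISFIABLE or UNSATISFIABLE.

SATISFIABLE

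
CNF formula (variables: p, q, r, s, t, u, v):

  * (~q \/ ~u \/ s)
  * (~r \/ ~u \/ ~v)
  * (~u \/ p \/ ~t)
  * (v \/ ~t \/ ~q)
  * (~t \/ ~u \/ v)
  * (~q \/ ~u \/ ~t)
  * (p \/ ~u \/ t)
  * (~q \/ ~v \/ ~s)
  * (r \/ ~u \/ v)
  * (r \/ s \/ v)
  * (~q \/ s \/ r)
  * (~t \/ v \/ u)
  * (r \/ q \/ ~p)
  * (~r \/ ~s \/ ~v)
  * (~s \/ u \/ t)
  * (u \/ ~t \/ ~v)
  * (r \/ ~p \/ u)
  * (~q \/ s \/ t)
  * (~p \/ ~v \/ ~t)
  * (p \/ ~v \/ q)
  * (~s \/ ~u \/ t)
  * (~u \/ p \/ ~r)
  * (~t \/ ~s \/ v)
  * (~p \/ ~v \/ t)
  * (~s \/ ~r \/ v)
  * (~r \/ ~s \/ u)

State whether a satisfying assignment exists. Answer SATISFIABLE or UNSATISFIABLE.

Try p = True.
Try q = False.
  then r is forced to True.
For the remaining variables, s = False, t = False, u = False, v = False works.
Every clause has at least one true literal under this assignment.
So p=T, q=F, r=T, s=F, t=F, u=F, v=F is a satisfying assignment.

SATISFIABLE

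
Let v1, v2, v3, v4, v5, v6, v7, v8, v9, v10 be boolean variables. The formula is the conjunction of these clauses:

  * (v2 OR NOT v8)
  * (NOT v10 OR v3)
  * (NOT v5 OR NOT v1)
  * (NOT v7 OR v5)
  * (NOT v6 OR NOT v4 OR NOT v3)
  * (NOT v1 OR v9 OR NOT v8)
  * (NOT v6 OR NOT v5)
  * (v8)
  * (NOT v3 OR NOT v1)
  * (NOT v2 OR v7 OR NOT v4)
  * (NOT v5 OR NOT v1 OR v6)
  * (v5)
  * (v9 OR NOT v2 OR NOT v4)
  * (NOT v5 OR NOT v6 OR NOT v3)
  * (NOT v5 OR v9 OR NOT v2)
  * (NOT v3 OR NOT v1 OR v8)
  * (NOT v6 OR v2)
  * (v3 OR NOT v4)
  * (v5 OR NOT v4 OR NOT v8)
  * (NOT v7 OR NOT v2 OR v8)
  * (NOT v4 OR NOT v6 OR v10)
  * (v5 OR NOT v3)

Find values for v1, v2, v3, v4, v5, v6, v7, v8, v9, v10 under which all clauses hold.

The clause (v8) is unit: v8 must be True.
(v2) is a unit clause, so v2 = True.
(v5) is a unit clause, so v5 = True.
(NOT v1) is a unit clause, so v1 = False.
Unit propagation: (NOT v6) forces v6 = False.
(v9) is a unit clause, so v9 = True.
Pure literal: v3 appears only positively; assign v3 = True.
Pure literal: v4 appears only negated; assign v4 = False.
v7, v10 are now unconstrained; take v7 = False, v10 = False.
Check each clause:
  1. (v2 OR NOT v8) — v2 is true.
  2. (NOT v10 OR v3) — v3 is true.
  3. (NOT v1 OR NOT v5) — NOT v1 is true.
  4. (NOT v7 OR v5) — NOT v7 is true.
  5. (NOT v6 OR NOT v4 OR NOT v3) — NOT v6 is true.
  6. (NOT v1 OR NOT v8 OR v9) — v9 is true.
  7. (NOT v6 OR NOT v5) — NOT v6 is true.
  8. (v8) — v8 is true.
  9. (NOT v1 OR NOT v3) — NOT v1 is true.
  10. (NOT v4 OR NOT v2 OR v7) — NOT v4 is true.
  11. (NOT v1 OR v6 OR NOT v5) — NOT v1 is true.
  12. (v5) — v5 is true.
  13. (NOT v4 OR v9 OR NOT v2) — v9 is true.
  14. (NOT v3 OR NOT v5 OR NOT v6) — NOT v6 is true.
  15. (NOT v2 OR v9 OR NOT v5) — v9 is true.
  16. (NOT v3 OR NOT v1 OR v8) — v8 is true.
  17. (v2 OR NOT v6) — v2 is true.
  18. (v3 OR NOT v4) — v3 is true.
  19. (NOT v4 OR v5 OR NOT v8) — NOT v4 is true.
  20. (NOT v7 OR NOT v2 OR v8) — v8 is true.
  21. (v10 OR NOT v6 OR NOT v4) — NOT v6 is true.
  22. (v5 OR NOT v3) — v5 is true.

v1=F  v2=T  v3=T  v4=F  v5=T  v6=F  v7=F  v8=T  v9=T  v10=F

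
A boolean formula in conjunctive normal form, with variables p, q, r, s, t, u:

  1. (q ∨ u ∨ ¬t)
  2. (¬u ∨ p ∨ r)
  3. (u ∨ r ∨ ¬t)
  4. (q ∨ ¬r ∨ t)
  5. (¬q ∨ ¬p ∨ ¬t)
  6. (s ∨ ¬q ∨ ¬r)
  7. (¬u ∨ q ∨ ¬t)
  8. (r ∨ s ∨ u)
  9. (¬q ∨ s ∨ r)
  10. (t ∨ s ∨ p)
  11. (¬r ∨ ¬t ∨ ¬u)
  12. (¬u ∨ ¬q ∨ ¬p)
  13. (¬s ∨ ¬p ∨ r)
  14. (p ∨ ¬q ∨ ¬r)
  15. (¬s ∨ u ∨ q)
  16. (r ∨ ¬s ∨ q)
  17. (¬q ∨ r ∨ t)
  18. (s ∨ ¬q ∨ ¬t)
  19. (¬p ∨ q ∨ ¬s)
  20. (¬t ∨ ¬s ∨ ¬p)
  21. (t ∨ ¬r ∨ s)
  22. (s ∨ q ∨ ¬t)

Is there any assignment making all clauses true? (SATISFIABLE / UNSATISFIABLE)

SATISFIABLE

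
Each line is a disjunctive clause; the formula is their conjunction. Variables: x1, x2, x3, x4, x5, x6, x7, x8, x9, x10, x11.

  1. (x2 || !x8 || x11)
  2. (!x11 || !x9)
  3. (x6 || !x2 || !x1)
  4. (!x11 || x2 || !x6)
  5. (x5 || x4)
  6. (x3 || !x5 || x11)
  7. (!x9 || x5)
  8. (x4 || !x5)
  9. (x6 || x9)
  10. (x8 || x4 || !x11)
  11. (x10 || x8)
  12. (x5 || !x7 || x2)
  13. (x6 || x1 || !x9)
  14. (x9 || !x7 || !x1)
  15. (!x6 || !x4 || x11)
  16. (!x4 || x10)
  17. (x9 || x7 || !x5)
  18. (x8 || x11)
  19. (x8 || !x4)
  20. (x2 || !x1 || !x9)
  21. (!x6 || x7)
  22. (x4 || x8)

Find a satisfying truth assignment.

x1=F, x2=T, x3=T, x4=T, x5=T, x6=T, x7=T, x8=T, x9=F, x10=T, x11=T

x3 occurs only positively in the remaining clauses — set x3 = True.
x10 occurs only positively in the remaining clauses — set x10 = True.
Try x1 = False.
Try x2 = True.
For the remaining variables, x4 = True, x5 = True, x6 = True, x7 = True, x8 = True, x9 = False, x11 = True works.
Every clause has at least one true literal under this assignment.
Check each clause:
  1. (x11 || x2 || !x8) — x2 is true.
  2. (!x11 || !x9) — !x9 is true.
  3. (!x2 || !x1 || x6) — !x1 is true.
  4. (!x6 || x2 || !x11) — x2 is true.
  5. (x4 || x5) — x4 is true.
  6. (x3 || x11 || !x5) — x11 is true.
  7. (!x9 || x5) — x5 is true.
  8. (x4 || !x5) — x4 is true.
  9. (x6 || x9) — x6 is true.
  10. (x4 || x8 || !x11) — x8 is true.
  11. (x8 || x10) — x8 is true.
  12. (x2 || !x7 || x5) — x2 is true.
  13. (x1 || !x9 || x6) — x6 is true.
  14. (!x7 || !x1 || x9) — !x1 is true.
  15. (!x4 || x11 || !x6) — x11 is true.
  16. (!x4 || x10) — x10 is true.
  17. (!x5 || x9 || x7) — x7 is true.
  18. (x8 || x11) — x8 is true.
  19. (x8 || !x4) — x8 is true.
  20. (x2 || !x9 || !x1) — x2 is true.
  21. (x7 || !x6) — x7 is true.
  22. (x4 || x8) — x8 is true.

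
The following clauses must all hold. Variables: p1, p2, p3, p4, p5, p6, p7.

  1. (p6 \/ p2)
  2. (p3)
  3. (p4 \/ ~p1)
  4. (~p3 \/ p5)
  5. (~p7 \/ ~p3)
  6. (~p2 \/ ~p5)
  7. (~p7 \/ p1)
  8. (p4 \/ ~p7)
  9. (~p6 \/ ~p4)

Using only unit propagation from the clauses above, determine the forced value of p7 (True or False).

False

(p3) stands alone — p3 = True.
From (p5 \/ ~p3) and p3 = True: p5 = True.
(~p7 \/ ~p3) with p3 = True leaves only ~p7, so p7 = False.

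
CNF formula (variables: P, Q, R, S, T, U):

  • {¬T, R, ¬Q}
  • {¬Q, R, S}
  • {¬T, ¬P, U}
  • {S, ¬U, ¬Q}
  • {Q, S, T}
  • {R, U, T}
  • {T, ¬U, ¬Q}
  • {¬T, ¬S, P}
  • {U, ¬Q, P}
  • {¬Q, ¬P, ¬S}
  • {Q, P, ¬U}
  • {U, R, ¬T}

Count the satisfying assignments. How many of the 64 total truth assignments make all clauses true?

10

Case analysis on Q and T:
  Q=1, T=1: no assignment works — 0.
  Q=1, T=0: remaining (P,R,S,U) ∈ {(1,1,0,0)} — 1.
  Q=0, T=1: 5 of the 16 assignments to (P,R,S,U) work.
  Q=0, T=0: remaining (P,R,S,U) ∈ {(0,1,1,0); (1,0,1,1); (1,1,1,0); (1,1,1,1)} — 4.
Total: 0 + 1 + 5 + 4 = 10.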